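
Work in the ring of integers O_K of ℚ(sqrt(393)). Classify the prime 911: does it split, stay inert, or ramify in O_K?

Since 393 ≡ 1 mod 4, the ring of integers is ℤ[(1+√393)/2] with discriminant 393.
911 ∤ 393, so 911 is unramified.
(393/911) = 393^455 mod 911 = 910, giving Legendre symbol -1.
d is a non-residue mod p, hence 911 remains inert in O_K.

p is inert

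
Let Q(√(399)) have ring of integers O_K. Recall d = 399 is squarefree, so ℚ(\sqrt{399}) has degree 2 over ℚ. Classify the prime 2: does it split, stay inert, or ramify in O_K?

p ramifies

399 mod 4 = 3, hence disc K = 4·399 = 1596 and O_K = ℤ[√399].
Ramification test: 2 | 1596. The prime 2 ramifies in K.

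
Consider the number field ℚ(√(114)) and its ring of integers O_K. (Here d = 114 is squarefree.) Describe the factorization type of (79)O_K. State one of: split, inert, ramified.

p is inert

114 mod 4 = 2, hence disc K = 4·114 = 456 and O_K = ℤ[√114].
Since gcd(79, 456) = 1 the prime 79 does not ramify.
(114/79) = 35^39 mod 79 = 78, giving Legendre symbol -1.
d is a non-residue mod p, hence 79 remains inert in O_K.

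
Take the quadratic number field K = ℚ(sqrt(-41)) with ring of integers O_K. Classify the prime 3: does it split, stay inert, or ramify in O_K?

Since -41 ≢ 1 mod 4, the ring of integers is ℤ[√-41] with discriminant 4·(-41) = -164.
3 ∤ -164, so 3 is unramified.
Legendre symbol by Euler's criterion: (-41/3) ≡ (-41)^1 ≡ 1 (mod 3), i.e. (-41/3) = 1.
Legendre symbol 1 ⇒ 3 is split.

split — (3) = 𝔭₁𝔭₂ with 𝔭₁ ≠ 𝔭₂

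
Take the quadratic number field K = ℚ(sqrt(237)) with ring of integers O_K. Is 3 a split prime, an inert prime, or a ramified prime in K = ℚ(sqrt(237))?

d = 237 ≡ 1 (mod 4), so O_K = ℤ[(1+√237)/2] and disc(K) = d = 237.
disc(K) = 237 = 3·79, so p = 3 is ramified.

3 is ramified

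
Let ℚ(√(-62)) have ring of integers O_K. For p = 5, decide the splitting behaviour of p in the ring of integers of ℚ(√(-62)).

remains prime (inert)

-62 mod 4 = 2, hence disc K = 4·(-62) = -248 and O_K = ℤ[√-62].
Since gcd(5, -248) = 1 the prime 5 does not ramify.
Compute (-62/5) via Euler: 3^((5-1)/2) mod 5 = 4, so (-62/5) = -1.
Legendre symbol -1 ⇒ 5 is inert.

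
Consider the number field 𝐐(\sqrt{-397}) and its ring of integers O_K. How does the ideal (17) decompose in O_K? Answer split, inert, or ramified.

remains prime (inert)

d = -397 ≡ 3 (mod 4), so O_K = ℤ[√-397] and disc(K) = 4d = -1588.
disc(K) = -1588 is not divisible by 17; 17 is unramified.
Compute (-397/17) via Euler: 11^((17-1)/2) mod 17 = 16, so (-397/17) = -1.
d is a non-residue mod p, hence 17 remains inert in O_K.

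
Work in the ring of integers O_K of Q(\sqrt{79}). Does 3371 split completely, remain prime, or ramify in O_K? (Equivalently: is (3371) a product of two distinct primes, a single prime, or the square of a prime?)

3371 splits in O_K

Since 79 ≢ 1 mod 4, the ring of integers is ℤ[√79] with discriminant 4·79 = 316.
disc(K) = 316 is not divisible by 3371; 3371 is unramified.
Compute (79/3371) via Euler: 79^((3371-1)/2) mod 3371 = 1, so (79/3371) = 1.
Legendre symbol 1 ⇒ 3371 is split.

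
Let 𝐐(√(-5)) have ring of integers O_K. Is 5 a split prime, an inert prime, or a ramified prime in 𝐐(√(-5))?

p ramifies

d = -5 ≡ 3 (mod 4), so O_K = ℤ[√-5] and disc(K) = 4d = -20.
disc(K) = -20 = 5·(-4), so p = 5 is ramified.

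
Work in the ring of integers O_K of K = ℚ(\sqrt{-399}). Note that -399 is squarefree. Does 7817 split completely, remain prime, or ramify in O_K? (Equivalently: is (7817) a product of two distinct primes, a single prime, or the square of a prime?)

inert

d = -399 ≡ 1 (mod 4), so O_K = ℤ[(1+√-399)/2] and disc(K) = d = -399.
disc(K) = -399 is not divisible by 7817; 7817 is unramified.
Compute (-399/7817) via Euler: 7418^((7817-1)/2) mod 7817 = 7816, so (-399/7817) = -1.
Legendre symbol -1 ⇒ 7817 is inert.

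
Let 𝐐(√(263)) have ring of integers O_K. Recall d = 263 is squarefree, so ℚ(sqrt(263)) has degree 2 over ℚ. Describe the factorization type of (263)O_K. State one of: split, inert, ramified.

ramified — (263) = 𝔭²

263 mod 4 = 3, hence disc K = 4·263 = 1052 and O_K = ℤ[√263].
263 divides disc(K) = 1052, so 263 ramifies.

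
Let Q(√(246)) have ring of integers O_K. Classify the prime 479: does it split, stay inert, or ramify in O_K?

remains prime (inert)

246 mod 4 = 2, hence disc K = 4·246 = 984 and O_K = ℤ[√246].
Since gcd(479, 984) = 1 the prime 479 does not ramify.
Compute (246/479) via Euler: 246^((479-1)/2) mod 479 = 478, so (246/479) = -1.
d is a non-residue mod p, hence 479 remains inert in O_K.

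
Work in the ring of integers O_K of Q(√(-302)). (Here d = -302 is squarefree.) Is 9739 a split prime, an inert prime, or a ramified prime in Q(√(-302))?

split — (9739) = 𝔭₁𝔭₂ with 𝔭₁ ≠ 𝔭₂

Since -302 ≢ 1 mod 4, the ring of integers is ℤ[√-302] with discriminant 4·(-302) = -1208.
disc(K) = -1208 is not divisible by 9739; 9739 is unramified.
Euler's criterion: (-302)^4869 mod 9739 = 1. Thus (-302|9739) = 1.
(-302/9739) = 1, so 9739 splits.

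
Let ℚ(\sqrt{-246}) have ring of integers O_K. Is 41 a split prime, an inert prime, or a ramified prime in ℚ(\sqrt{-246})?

d = -246 ≡ 2 (mod 4), so O_K = ℤ[√-246] and disc(K) = 4d = -984.
Ramification test: 41 | -984. The prime 41 ramifies in K.

41 is ramified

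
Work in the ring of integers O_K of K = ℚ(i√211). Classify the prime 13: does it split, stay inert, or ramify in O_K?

split

-211 mod 4 = 1, hence disc K = -211 and O_K = ℤ[(1+√-211)/2].
Since gcd(13, -211) = 1 the prime 13 does not ramify.
Compute (-211/13) via Euler: 10^((13-1)/2) mod 13 = 1, so (-211/13) = 1.
(-211/13) = 1, so 13 splits.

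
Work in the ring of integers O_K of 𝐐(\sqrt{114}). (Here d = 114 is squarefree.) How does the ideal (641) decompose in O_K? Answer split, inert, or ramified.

d = 114 ≡ 2 (mod 4), so O_K = ℤ[√114] and disc(K) = 4d = 456.
641 ∤ 456, so 641 is unramified.
Legendre symbol by Euler's criterion: (114/641) ≡ 114^320 ≡ 1 (mod 641), i.e. (114/641) = 1.
Legendre symbol 1 ⇒ 641 is split.

split — (641) = 𝔭₁𝔭₂ with 𝔭₁ ≠ 𝔭₂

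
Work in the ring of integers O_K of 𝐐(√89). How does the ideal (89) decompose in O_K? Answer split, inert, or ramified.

ramifies in O_K

d = 89 ≡ 1 (mod 4), so O_K = ℤ[(1+√89)/2] and disc(K) = d = 89.
Ramification test: 89 | 89. The prime 89 ramifies in K.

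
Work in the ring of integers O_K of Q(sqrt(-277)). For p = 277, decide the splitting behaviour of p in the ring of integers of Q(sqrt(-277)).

-277 mod 4 = 3, hence disc K = 4·(-277) = -1108 and O_K = ℤ[√-277].
Ramification test: 277 | -1108. The prime 277 ramifies in K.

ramified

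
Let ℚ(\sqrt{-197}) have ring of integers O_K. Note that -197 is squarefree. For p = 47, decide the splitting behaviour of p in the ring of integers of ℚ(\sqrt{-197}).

Since -197 ≢ 1 mod 4, the ring of integers is ℤ[√-197] with discriminant 4·(-197) = -788.
Since gcd(47, -788) = 1 the prime 47 does not ramify.
Legendre symbol by Euler's criterion: (-197/47) ≡ (-197)^23 ≡ 46 (mod 47), i.e. (-197/47) = -1.
Legendre symbol -1 ⇒ 47 is inert.

47 remains inert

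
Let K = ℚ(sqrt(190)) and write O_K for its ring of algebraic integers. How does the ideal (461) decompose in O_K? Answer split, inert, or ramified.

d = 190 ≡ 2 (mod 4), so O_K = ℤ[√190] and disc(K) = 4d = 760.
disc(K) = 760 is not divisible by 461; 461 is unramified.
Legendre symbol by Euler's criterion: (190/461) ≡ 190^230 ≡ 460 (mod 461), i.e. (190/461) = -1.
(190/461) = -1, so 461 is inert.

461 remains inert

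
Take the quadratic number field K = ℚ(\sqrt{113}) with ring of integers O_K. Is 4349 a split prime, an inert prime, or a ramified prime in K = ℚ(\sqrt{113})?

Since 113 ≡ 1 mod 4, the ring of integers is ℤ[(1+√113)/2] with discriminant 113.
disc(K) = 113 is not divisible by 4349; 4349 is unramified.
Legendre symbol by Euler's criterion: (113/4349) ≡ 113^2174 ≡ 4348 (mod 4349), i.e. (113/4349) = -1.
(113/4349) = -1, so 4349 is inert.

4349 remains inert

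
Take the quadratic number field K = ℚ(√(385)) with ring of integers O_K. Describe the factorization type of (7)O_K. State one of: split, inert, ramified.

p ramifies

385 mod 4 = 1, hence disc K = 385 and O_K = ℤ[(1+√385)/2].
Ramification test: 7 | 385. The prime 7 ramifies in K.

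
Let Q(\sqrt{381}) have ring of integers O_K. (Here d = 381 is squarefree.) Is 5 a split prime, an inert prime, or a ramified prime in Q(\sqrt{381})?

Since 381 ≡ 1 mod 4, the ring of integers is ℤ[(1+√381)/2] with discriminant 381.
5 ∤ 381, so 5 is unramified.
Euler's criterion: 381^2 mod 5 = 1. Thus (381|5) = 1.
(381/5) = 1, so 5 splits.

split — (5) = 𝔭₁𝔭₂ with 𝔭₁ ≠ 𝔭₂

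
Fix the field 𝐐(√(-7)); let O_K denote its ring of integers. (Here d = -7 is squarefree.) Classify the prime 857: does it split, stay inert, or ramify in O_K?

-7 mod 4 = 1, hence disc K = -7 and O_K = ℤ[(1+√-7)/2].
disc(K) = -7 is not divisible by 857; 857 is unramified.
(-7/857) = 850^428 mod 857 = 856, giving Legendre symbol -1.
Legendre symbol -1 ⇒ 857 is inert.

inert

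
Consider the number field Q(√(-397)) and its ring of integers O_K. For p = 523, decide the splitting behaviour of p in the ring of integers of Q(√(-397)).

-397 mod 4 = 3, hence disc K = 4·(-397) = -1588 and O_K = ℤ[√-397].
Since gcd(523, -1588) = 1 the prime 523 does not ramify.
(-397/523) = 126^261 mod 523 = 522, giving Legendre symbol -1.
Legendre symbol -1 ⇒ 523 is inert.

inert — (523) stays prime in O_K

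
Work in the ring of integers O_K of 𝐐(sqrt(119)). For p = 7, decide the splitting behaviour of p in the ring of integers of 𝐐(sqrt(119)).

p ramifies

d = 119 ≡ 3 (mod 4), so O_K = ℤ[√119] and disc(K) = 4d = 476.
7 divides disc(K) = 476, so 7 ramifies.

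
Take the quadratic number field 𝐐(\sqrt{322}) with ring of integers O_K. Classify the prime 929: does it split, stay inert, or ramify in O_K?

322 mod 4 = 2, hence disc K = 4·322 = 1288 and O_K = ℤ[√322].
disc(K) = 1288 is not divisible by 929; 929 is unramified.
(322/929) = 322^464 mod 929 = 928, giving Legendre symbol -1.
Legendre symbol -1 ⇒ 929 is inert.

inert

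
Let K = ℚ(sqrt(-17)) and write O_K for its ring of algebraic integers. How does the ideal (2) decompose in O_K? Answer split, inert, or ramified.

ramified

d = -17 ≡ 3 (mod 4), so O_K = ℤ[√-17] and disc(K) = 4d = -68.
disc(K) = -68 = 2·(-34), so p = 2 is ramified.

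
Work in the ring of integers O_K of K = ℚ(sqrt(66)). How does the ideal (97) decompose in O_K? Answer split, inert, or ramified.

Since 66 ≢ 1 mod 4, the ring of integers is ℤ[√66] with discriminant 4·66 = 264.
disc(K) = 264 is not divisible by 97; 97 is unramified.
(66/97) = 66^48 mod 97 = 1, giving Legendre symbol 1.
d is a quadratic residue mod p, hence 97 splits in O_K.

97 splits in O_K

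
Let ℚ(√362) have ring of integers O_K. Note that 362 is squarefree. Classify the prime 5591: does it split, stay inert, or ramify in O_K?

362 mod 4 = 2, hence disc K = 4·362 = 1448 and O_K = ℤ[√362].
Since gcd(5591, 1448) = 1 the prime 5591 does not ramify.
Euler's criterion: 362^2795 mod 5591 = 1. Thus (362|5591) = 1.
d is a quadratic residue mod p, hence 5591 splits in O_K.

p splits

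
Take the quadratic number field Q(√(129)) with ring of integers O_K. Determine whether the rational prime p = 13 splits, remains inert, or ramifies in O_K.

split — (13) = 𝔭₁𝔭₂ with 𝔭₁ ≠ 𝔭₂

129 mod 4 = 1, hence disc K = 129 and O_K = ℤ[(1+√129)/2].
disc(K) = 129 is not divisible by 13; 13 is unramified.
Euler's criterion: 129^6 mod 13 = 1. Thus (129|13) = 1.
(129/13) = 1, so 13 splits.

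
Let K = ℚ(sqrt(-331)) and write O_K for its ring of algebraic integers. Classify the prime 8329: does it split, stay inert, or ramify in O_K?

splits completely

d = -331 ≡ 1 (mod 4), so O_K = ℤ[(1+√-331)/2] and disc(K) = d = -331.
Since gcd(8329, -331) = 1 the prime 8329 does not ramify.
Euler's criterion: (-331)^4164 mod 8329 = 1. Thus (-331|8329) = 1.
(-331/8329) = 1, so 8329 splits.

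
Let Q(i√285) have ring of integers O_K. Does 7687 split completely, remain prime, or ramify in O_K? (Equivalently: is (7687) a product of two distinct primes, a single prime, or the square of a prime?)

p splits

d = -285 ≡ 3 (mod 4), so O_K = ℤ[√-285] and disc(K) = 4d = -1140.
7687 ∤ -1140, so 7687 is unramified.
Compute (-285/7687) via Euler: 7402^((7687-1)/2) mod 7687 = 1, so (-285/7687) = 1.
Legendre symbol 1 ⇒ 7687 is split.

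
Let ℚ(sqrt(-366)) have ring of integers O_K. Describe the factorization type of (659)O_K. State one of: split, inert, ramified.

split — (659) = 𝔭₁𝔭₂ with 𝔭₁ ≠ 𝔭₂

-366 mod 4 = 2, hence disc K = 4·(-366) = -1464 and O_K = ℤ[√-366].
disc(K) = -1464 is not divisible by 659; 659 is unramified.
Legendre symbol by Euler's criterion: (-366/659) ≡ (-366)^329 ≡ 1 (mod 659), i.e. (-366/659) = 1.
Legendre symbol 1 ⇒ 659 is split.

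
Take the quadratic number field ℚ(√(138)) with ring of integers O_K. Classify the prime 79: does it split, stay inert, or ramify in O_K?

Since 138 ≢ 1 mod 4, the ring of integers is ℤ[√138] with discriminant 4·138 = 552.
79 ∤ 552, so 79 is unramified.
(138/79) = 59^39 mod 79 = 78, giving Legendre symbol -1.
(138/79) = -1, so 79 is inert.

inert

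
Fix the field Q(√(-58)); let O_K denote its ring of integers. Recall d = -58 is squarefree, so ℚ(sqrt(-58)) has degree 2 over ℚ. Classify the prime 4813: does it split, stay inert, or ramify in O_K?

Since -58 ≢ 1 mod 4, the ring of integers is ℤ[√-58] with discriminant 4·(-58) = -232.
disc(K) = -232 is not divisible by 4813; 4813 is unramified.
Euler's criterion: (-58)^2406 mod 4813 = 4812. Thus (-58|4813) = -1.
Legendre symbol -1 ⇒ 4813 is inert.

p is inert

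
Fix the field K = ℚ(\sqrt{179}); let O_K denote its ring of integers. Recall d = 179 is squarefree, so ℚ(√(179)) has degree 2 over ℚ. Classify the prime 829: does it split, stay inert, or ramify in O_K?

d = 179 ≡ 3 (mod 4), so O_K = ℤ[√179] and disc(K) = 4d = 716.
disc(K) = 716 is not divisible by 829; 829 is unramified.
(179/829) = 179^414 mod 829 = 828, giving Legendre symbol -1.
d is a non-residue mod p, hence 829 remains inert in O_K.

inert — (829) stays prime in O_K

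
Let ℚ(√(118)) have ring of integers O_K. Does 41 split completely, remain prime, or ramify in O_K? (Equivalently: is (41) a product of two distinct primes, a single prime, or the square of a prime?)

41 splits in O_K

d = 118 ≡ 2 (mod 4), so O_K = ℤ[√118] and disc(K) = 4d = 472.
41 ∤ 472, so 41 is unramified.
Legendre symbol by Euler's criterion: (118/41) ≡ 118^20 ≡ 1 (mod 41), i.e. (118/41) = 1.
Legendre symbol 1 ⇒ 41 is split.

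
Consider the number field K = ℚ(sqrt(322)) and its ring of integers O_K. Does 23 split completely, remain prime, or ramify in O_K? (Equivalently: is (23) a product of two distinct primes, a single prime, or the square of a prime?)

ramified — (23) = 𝔭²

d = 322 ≡ 2 (mod 4), so O_K = ℤ[√322] and disc(K) = 4d = 1288.
disc(K) = 1288 = 23·56, so p = 23 is ramified.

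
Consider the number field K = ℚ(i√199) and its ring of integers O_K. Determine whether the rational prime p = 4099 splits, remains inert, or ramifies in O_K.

Since -199 ≡ 1 mod 4, the ring of integers is ℤ[(1+√-199)/2] with discriminant -199.
4099 ∤ -199, so 4099 is unramified.
Euler's criterion: (-199)^2049 mod 4099 = 4098. Thus (-199|4099) = -1.
(-199/4099) = -1, so 4099 is inert.

inert — (4099) stays prime in O_K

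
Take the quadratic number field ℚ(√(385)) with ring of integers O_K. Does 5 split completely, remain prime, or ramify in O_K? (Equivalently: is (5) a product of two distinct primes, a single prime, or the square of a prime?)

d = 385 ≡ 1 (mod 4), so O_K = ℤ[(1+√385)/2] and disc(K) = d = 385.
5 divides disc(K) = 385, so 5 ramifies.

ramified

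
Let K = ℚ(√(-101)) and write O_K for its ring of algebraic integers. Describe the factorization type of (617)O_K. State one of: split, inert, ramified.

617 remains inert

-101 mod 4 = 3, hence disc K = 4·(-101) = -404 and O_K = ℤ[√-101].
617 ∤ -404, so 617 is unramified.
Legendre symbol by Euler's criterion: (-101/617) ≡ (-101)^308 ≡ 616 (mod 617), i.e. (-101/617) = -1.
(-101/617) = -1, so 617 is inert.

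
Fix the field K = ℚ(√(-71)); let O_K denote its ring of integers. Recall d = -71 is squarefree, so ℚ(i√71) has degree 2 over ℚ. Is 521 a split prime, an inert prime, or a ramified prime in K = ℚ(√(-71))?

Since -71 ≡ 1 mod 4, the ring of integers is ℤ[(1+√-71)/2] with discriminant -71.
Since gcd(521, -71) = 1 the prime 521 does not ramify.
Euler's criterion: (-71)^260 mod 521 = 1. Thus (-71|521) = 1.
(-71/521) = 1, so 521 splits.

p splits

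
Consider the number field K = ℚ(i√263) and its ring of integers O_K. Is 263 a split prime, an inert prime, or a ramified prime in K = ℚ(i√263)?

ramifies in O_K

Since -263 ≡ 1 mod 4, the ring of integers is ℤ[(1+√-263)/2] with discriminant -263.
disc(K) = -263 = 263·(-1), so p = 263 is ramified.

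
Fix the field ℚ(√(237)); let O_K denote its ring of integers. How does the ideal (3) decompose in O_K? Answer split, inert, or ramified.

d = 237 ≡ 1 (mod 4), so O_K = ℤ[(1+√237)/2] and disc(K) = d = 237.
3 divides disc(K) = 237, so 3 ramifies.

3 is ramified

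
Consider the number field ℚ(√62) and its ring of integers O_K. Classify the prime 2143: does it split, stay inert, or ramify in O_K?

d = 62 ≡ 2 (mod 4), so O_K = ℤ[√62] and disc(K) = 4d = 248.
Since gcd(2143, 248) = 1 the prime 2143 does not ramify.
Legendre symbol by Euler's criterion: (62/2143) ≡ 62^1071 ≡ 2142 (mod 2143), i.e. (62/2143) = -1.
d is a non-residue mod p, hence 2143 remains inert in O_K.

inert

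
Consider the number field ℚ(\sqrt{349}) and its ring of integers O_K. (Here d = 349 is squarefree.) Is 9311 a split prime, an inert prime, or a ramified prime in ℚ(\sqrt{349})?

remains prime (inert)

349 mod 4 = 1, hence disc K = 349 and O_K = ℤ[(1+√349)/2].
9311 ∤ 349, so 9311 is unramified.
Euler's criterion: 349^4655 mod 9311 = 9310. Thus (349|9311) = -1.
(349/9311) = -1, so 9311 is inert.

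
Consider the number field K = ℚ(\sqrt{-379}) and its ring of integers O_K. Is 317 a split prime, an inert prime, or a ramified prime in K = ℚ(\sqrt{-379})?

Since -379 ≡ 1 mod 4, the ring of integers is ℤ[(1+√-379)/2] with discriminant -379.
Since gcd(317, -379) = 1 the prime 317 does not ramify.
Euler's criterion: (-379)^158 mod 317 = 316. Thus (-379|317) = -1.
d is a non-residue mod p, hence 317 remains inert in O_K.

inert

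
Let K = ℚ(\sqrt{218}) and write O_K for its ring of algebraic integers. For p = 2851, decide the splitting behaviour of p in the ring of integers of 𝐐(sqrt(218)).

d = 218 ≡ 2 (mod 4), so O_K = ℤ[√218] and disc(K) = 4d = 872.
2851 ∤ 872, so 2851 is unramified.
(218/2851) = 218^1425 mod 2851 = 1, giving Legendre symbol 1.
d is a quadratic residue mod p, hence 2851 splits in O_K.

split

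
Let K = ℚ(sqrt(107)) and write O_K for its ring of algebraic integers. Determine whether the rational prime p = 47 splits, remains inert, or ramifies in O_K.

d = 107 ≡ 3 (mod 4), so O_K = ℤ[√107] and disc(K) = 4d = 428.
Since gcd(47, 428) = 1 the prime 47 does not ramify.
Legendre symbol by Euler's criterion: (107/47) ≡ 107^23 ≡ 46 (mod 47), i.e. (107/47) = -1.
(107/47) = -1, so 47 is inert.

inert — (47) stays prime in O_K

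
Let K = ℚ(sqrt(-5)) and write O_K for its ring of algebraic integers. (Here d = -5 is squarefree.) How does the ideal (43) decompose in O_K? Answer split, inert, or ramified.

-5 mod 4 = 3, hence disc K = 4·(-5) = -20 and O_K = ℤ[√-5].
43 ∤ -20, so 43 is unramified.
Legendre symbol by Euler's criterion: (-5/43) ≡ (-5)^21 ≡ 1 (mod 43), i.e. (-5/43) = 1.
(-5/43) = 1, so 43 splits.

splits completely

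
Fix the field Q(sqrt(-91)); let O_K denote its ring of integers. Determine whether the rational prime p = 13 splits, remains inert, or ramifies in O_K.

Since -91 ≡ 1 mod 4, the ring of integers is ℤ[(1+√-91)/2] with discriminant -91.
13 divides disc(K) = -91, so 13 ramifies.

ramified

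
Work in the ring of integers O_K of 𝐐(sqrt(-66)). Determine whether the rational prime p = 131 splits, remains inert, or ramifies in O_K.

split

-66 mod 4 = 2, hence disc K = 4·(-66) = -264 and O_K = ℤ[√-66].
131 ∤ -264, so 131 is unramified.
Euler's criterion: (-66)^65 mod 131 = 1. Thus (-66|131) = 1.
(-66/131) = 1, so 131 splits.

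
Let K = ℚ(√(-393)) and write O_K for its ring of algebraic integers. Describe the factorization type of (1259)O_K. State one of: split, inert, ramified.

d = -393 ≡ 3 (mod 4), so O_K = ℤ[√-393] and disc(K) = 4d = -1572.
Since gcd(1259, -1572) = 1 the prime 1259 does not ramify.
Euler's criterion: (-393)^629 mod 1259 = 1. Thus (-393|1259) = 1.
d is a quadratic residue mod p, hence 1259 splits in O_K.

p splits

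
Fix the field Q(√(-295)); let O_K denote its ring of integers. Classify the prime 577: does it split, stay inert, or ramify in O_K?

remains prime (inert)

-295 mod 4 = 1, hence disc K = -295 and O_K = ℤ[(1+√-295)/2].
disc(K) = -295 is not divisible by 577; 577 is unramified.
(-295/577) = 282^288 mod 577 = 576, giving Legendre symbol -1.
(-295/577) = -1, so 577 is inert.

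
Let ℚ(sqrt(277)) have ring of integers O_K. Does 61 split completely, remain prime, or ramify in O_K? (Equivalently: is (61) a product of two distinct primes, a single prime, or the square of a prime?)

inert

Since 277 ≡ 1 mod 4, the ring of integers is ℤ[(1+√277)/2] with discriminant 277.
disc(K) = 277 is not divisible by 61; 61 is unramified.
Compute (277/61) via Euler: 33^((61-1)/2) mod 61 = 60, so (277/61) = -1.
Legendre symbol -1 ⇒ 61 is inert.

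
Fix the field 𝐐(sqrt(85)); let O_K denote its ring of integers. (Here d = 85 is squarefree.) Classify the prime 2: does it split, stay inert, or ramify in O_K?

Since 85 ≡ 1 mod 4, the ring of integers is ℤ[(1+√85)/2] with discriminant 85.
Since gcd(2, 85) = 1 the prime 2 does not ramify.
d ≡ 5 (mod 8); the supplementary law gives 2 inert.

inert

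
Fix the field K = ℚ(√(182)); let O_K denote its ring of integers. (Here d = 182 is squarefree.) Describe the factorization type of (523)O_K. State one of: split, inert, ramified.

remains prime (inert)

d = 182 ≡ 2 (mod 4), so O_K = ℤ[√182] and disc(K) = 4d = 728.
Since gcd(523, 728) = 1 the prime 523 does not ramify.
(182/523) = 182^261 mod 523 = 522, giving Legendre symbol -1.
Legendre symbol -1 ⇒ 523 is inert.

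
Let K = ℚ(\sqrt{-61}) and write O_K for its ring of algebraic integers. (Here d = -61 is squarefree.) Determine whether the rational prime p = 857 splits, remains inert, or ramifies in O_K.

-61 mod 4 = 3, hence disc K = 4·(-61) = -244 and O_K = ℤ[√-61].
857 ∤ -244, so 857 is unramified.
(-61/857) = 796^428 mod 857 = 1, giving Legendre symbol 1.
(-61/857) = 1, so 857 splits.

p splits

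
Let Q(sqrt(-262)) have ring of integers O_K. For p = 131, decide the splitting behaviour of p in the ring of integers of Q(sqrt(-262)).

Since -262 ≢ 1 mod 4, the ring of integers is ℤ[√-262] with discriminant 4·(-262) = -1048.
131 divides disc(K) = -1048, so 131 ramifies.

131 is ramified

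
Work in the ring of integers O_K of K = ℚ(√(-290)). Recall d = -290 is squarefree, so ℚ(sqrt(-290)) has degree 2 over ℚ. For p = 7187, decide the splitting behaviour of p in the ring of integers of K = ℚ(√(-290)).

d = -290 ≡ 2 (mod 4), so O_K = ℤ[√-290] and disc(K) = 4d = -1160.
7187 ∤ -1160, so 7187 is unramified.
Euler's criterion: (-290)^3593 mod 7187 = 7186. Thus (-290|7187) = -1.
Legendre symbol -1 ⇒ 7187 is inert.

inert — (7187) stays prime in O_K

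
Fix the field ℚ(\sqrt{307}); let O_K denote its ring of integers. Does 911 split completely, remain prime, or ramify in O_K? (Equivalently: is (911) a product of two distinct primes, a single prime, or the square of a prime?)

307 mod 4 = 3, hence disc K = 4·307 = 1228 and O_K = ℤ[√307].
Since gcd(911, 1228) = 1 the prime 911 does not ramify.
Legendre symbol by Euler's criterion: (307/911) ≡ 307^455 ≡ 1 (mod 911), i.e. (307/911) = 1.
d is a quadratic residue mod p, hence 911 splits in O_K.

splits completely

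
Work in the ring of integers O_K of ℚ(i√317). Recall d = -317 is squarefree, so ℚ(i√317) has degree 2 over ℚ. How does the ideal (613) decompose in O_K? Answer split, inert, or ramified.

613 remains inert

-317 mod 4 = 3, hence disc K = 4·(-317) = -1268 and O_K = ℤ[√-317].
613 ∤ -1268, so 613 is unramified.
Euler's criterion: (-317)^306 mod 613 = 612. Thus (-317|613) = -1.
Legendre symbol -1 ⇒ 613 is inert.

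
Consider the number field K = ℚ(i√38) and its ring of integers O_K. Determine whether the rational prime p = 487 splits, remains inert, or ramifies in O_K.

-38 mod 4 = 2, hence disc K = 4·(-38) = -152 and O_K = ℤ[√-38].
487 ∤ -152, so 487 is unramified.
Legendre symbol by Euler's criterion: (-38/487) ≡ (-38)^243 ≡ 486 (mod 487), i.e. (-38/487) = -1.
(-38/487) = -1, so 487 is inert.

inert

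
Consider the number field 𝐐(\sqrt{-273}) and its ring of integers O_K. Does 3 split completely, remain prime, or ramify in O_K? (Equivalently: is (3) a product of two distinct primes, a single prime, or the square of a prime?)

Since -273 ≢ 1 mod 4, the ring of integers is ℤ[√-273] with discriminant 4·(-273) = -1092.
Ramification test: 3 | -1092. The prime 3 ramifies in K.

ramified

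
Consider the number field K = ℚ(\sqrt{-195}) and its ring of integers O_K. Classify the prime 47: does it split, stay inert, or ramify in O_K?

p is inert

Since -195 ≡ 1 mod 4, the ring of integers is ℤ[(1+√-195)/2] with discriminant -195.
47 ∤ -195, so 47 is unramified.
Euler's criterion: (-195)^23 mod 47 = 46. Thus (-195|47) = -1.
d is a non-residue mod p, hence 47 remains inert in O_K.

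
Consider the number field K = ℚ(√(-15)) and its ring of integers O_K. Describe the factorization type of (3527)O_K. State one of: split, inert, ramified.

split

d = -15 ≡ 1 (mod 4), so O_K = ℤ[(1+√-15)/2] and disc(K) = d = -15.
3527 ∤ -15, so 3527 is unramified.
Legendre symbol by Euler's criterion: (-15/3527) ≡ (-15)^1763 ≡ 1 (mod 3527), i.e. (-15/3527) = 1.
(-15/3527) = 1, so 3527 splits.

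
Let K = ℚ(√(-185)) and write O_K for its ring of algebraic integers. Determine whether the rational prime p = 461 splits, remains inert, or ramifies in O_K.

Since -185 ≢ 1 mod 4, the ring of integers is ℤ[√-185] with discriminant 4·(-185) = -740.
Since gcd(461, -740) = 1 the prime 461 does not ramify.
Euler's criterion: (-185)^230 mod 461 = 460. Thus (-185|461) = -1.
Legendre symbol -1 ⇒ 461 is inert.

inert — (461) stays prime in O_K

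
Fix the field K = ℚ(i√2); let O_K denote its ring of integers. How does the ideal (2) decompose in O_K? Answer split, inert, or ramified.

Since -2 ≢ 1 mod 4, the ring of integers is ℤ[√-2] with discriminant 4·(-2) = -8.
2 divides disc(K) = -8, so 2 ramifies.

ramified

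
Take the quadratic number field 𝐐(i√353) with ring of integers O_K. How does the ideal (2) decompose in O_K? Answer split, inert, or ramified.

Since -353 ≢ 1 mod 4, the ring of integers is ℤ[√-353] with discriminant 4·(-353) = -1412.
disc(K) = -1412 = 2·(-706), so p = 2 is ramified.

ramifies in O_K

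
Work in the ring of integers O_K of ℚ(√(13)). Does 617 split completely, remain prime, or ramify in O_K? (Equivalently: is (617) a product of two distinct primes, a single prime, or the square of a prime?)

617 remains inert

d = 13 ≡ 1 (mod 4), so O_K = ℤ[(1+√13)/2] and disc(K) = d = 13.
Since gcd(617, 13) = 1 the prime 617 does not ramify.
Legendre symbol by Euler's criterion: (13/617) ≡ 13^308 ≡ 616 (mod 617), i.e. (13/617) = -1.
Legendre symbol -1 ⇒ 617 is inert.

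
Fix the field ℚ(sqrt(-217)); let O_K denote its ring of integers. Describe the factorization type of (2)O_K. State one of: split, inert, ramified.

-217 mod 4 = 3, hence disc K = 4·(-217) = -868 and O_K = ℤ[√-217].
Ramification test: 2 | -868. The prime 2 ramifies in K.

2 is ramified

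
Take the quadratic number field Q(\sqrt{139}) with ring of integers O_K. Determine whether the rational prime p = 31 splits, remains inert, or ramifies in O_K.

Since 139 ≢ 1 mod 4, the ring of integers is ℤ[√139] with discriminant 4·139 = 556.
disc(K) = 556 is not divisible by 31; 31 is unramified.
Euler's criterion: 139^15 mod 31 = 30. Thus (139|31) = -1.
d is a non-residue mod p, hence 31 remains inert in O_K.

p is inert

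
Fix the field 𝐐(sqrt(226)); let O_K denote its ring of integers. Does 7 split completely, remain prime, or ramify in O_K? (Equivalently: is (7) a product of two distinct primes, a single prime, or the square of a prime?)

7 splits in O_K

Since 226 ≢ 1 mod 4, the ring of integers is ℤ[√226] with discriminant 4·226 = 904.
disc(K) = 904 is not divisible by 7; 7 is unramified.
Legendre symbol by Euler's criterion: (226/7) ≡ 226^3 ≡ 1 (mod 7), i.e. (226/7) = 1.
(226/7) = 1, so 7 splits.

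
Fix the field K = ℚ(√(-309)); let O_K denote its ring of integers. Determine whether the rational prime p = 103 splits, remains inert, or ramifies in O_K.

ramifies in O_K

-309 mod 4 = 3, hence disc K = 4·(-309) = -1236 and O_K = ℤ[√-309].
disc(K) = -1236 = 103·(-12), so p = 103 is ramified.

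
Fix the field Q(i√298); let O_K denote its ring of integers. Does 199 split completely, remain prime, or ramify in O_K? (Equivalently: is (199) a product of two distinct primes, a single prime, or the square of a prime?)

Since -298 ≢ 1 mod 4, the ring of integers is ℤ[√-298] with discriminant 4·(-298) = -1192.
disc(K) = -1192 is not divisible by 199; 199 is unramified.
Legendre symbol by Euler's criterion: (-298/199) ≡ (-298)^99 ≡ 1 (mod 199), i.e. (-298/199) = 1.
(-298/199) = 1, so 199 splits.

splits completely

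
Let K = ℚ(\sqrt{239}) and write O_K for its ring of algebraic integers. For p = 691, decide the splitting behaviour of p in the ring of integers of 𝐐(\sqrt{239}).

d = 239 ≡ 3 (mod 4), so O_K = ℤ[√239] and disc(K) = 4d = 956.
Since gcd(691, 956) = 1 the prime 691 does not ramify.
(239/691) = 239^345 mod 691 = 690, giving Legendre symbol -1.
d is a non-residue mod p, hence 691 remains inert in O_K.

remains prime (inert)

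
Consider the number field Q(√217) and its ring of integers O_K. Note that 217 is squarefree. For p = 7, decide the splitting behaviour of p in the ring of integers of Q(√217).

217 mod 4 = 1, hence disc K = 217 and O_K = ℤ[(1+√217)/2].
7 divides disc(K) = 217, so 7 ramifies.

ramifies in O_K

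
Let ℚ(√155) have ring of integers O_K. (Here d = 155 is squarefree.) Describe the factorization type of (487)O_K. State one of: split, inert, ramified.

487 remains inert

d = 155 ≡ 3 (mod 4), so O_K = ℤ[√155] and disc(K) = 4d = 620.
Since gcd(487, 620) = 1 the prime 487 does not ramify.
(155/487) = 155^243 mod 487 = 486, giving Legendre symbol -1.
Legendre symbol -1 ⇒ 487 is inert.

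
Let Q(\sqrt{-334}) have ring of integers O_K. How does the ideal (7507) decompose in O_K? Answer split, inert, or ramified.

d = -334 ≡ 2 (mod 4), so O_K = ℤ[√-334] and disc(K) = 4d = -1336.
Since gcd(7507, -1336) = 1 the prime 7507 does not ramify.
Euler's criterion: (-334)^3753 mod 7507 = 1. Thus (-334|7507) = 1.
(-334/7507) = 1, so 7507 splits.

split — (7507) = 𝔭₁𝔭₂ with 𝔭₁ ≠ 𝔭₂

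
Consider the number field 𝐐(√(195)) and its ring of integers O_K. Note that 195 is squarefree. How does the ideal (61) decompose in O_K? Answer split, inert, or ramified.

Since 195 ≢ 1 mod 4, the ring of integers is ℤ[√195] with discriminant 4·195 = 780.
disc(K) = 780 is not divisible by 61; 61 is unramified.
(195/61) = 12^30 mod 61 = 1, giving Legendre symbol 1.
(195/61) = 1, so 61 splits.

61 splits in O_K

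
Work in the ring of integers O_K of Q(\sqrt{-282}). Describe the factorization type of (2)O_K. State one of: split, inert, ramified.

Since -282 ≢ 1 mod 4, the ring of integers is ℤ[√-282] with discriminant 4·(-282) = -1128.
2 divides disc(K) = -1128, so 2 ramifies.

ramified — (2) = 𝔭²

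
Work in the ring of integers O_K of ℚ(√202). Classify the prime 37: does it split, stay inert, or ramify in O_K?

Since 202 ≢ 1 mod 4, the ring of integers is ℤ[√202] with discriminant 4·202 = 808.
Since gcd(37, 808) = 1 the prime 37 does not ramify.
(202/37) = 17^18 mod 37 = 36, giving Legendre symbol -1.
(202/37) = -1, so 37 is inert.

37 remains inert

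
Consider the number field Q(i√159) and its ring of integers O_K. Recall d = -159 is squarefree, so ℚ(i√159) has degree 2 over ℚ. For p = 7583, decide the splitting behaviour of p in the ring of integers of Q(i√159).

inert

-159 mod 4 = 1, hence disc K = -159 and O_K = ℤ[(1+√-159)/2].
disc(K) = -159 is not divisible by 7583; 7583 is unramified.
Euler's criterion: (-159)^3791 mod 7583 = 7582. Thus (-159|7583) = -1.
d is a non-residue mod p, hence 7583 remains inert in O_K.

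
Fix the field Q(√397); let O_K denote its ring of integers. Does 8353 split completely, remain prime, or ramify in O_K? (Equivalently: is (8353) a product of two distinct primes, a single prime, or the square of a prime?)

d = 397 ≡ 1 (mod 4), so O_K = ℤ[(1+√397)/2] and disc(K) = d = 397.
disc(K) = 397 is not divisible by 8353; 8353 is unramified.
Compute (397/8353) via Euler: 397^((8353-1)/2) mod 8353 = 1, so (397/8353) = 1.
(397/8353) = 1, so 8353 splits.

splits completely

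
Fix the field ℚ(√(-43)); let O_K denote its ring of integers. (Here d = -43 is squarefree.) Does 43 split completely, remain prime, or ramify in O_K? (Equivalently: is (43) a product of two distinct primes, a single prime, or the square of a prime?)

ramified

-43 mod 4 = 1, hence disc K = -43 and O_K = ℤ[(1+√-43)/2].
43 divides disc(K) = -43, so 43 ramifies.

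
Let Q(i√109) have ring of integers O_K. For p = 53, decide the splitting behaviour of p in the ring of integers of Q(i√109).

inert

d = -109 ≡ 3 (mod 4), so O_K = ℤ[√-109] and disc(K) = 4d = -436.
53 ∤ -436, so 53 is unramified.
Legendre symbol by Euler's criterion: (-109/53) ≡ (-109)^26 ≡ 52 (mod 53), i.e. (-109/53) = -1.
d is a non-residue mod p, hence 53 remains inert in O_K.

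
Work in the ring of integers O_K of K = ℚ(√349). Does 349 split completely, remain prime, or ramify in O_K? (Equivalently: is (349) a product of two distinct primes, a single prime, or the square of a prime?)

ramifies in O_K

349 mod 4 = 1, hence disc K = 349 and O_K = ℤ[(1+√349)/2].
Ramification test: 349 | 349. The prime 349 ramifies in K.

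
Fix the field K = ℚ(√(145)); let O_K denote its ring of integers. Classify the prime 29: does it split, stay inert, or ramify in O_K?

p ramifies

Since 145 ≡ 1 mod 4, the ring of integers is ℤ[(1+√145)/2] with discriminant 145.
29 divides disc(K) = 145, so 29 ramifies.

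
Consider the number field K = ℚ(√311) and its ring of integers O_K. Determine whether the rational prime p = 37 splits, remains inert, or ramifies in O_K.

Since 311 ≢ 1 mod 4, the ring of integers is ℤ[√311] with discriminant 4·311 = 1244.
37 ∤ 1244, so 37 is unramified.
Legendre symbol by Euler's criterion: (311/37) ≡ 311^18 ≡ 36 (mod 37), i.e. (311/37) = -1.
d is a non-residue mod p, hence 37 remains inert in O_K.

37 remains inert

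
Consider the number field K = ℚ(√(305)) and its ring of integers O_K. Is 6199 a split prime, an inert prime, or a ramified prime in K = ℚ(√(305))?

remains prime (inert)

Since 305 ≡ 1 mod 4, the ring of integers is ℤ[(1+√305)/2] with discriminant 305.
disc(K) = 305 is not divisible by 6199; 6199 is unramified.
Euler's criterion: 305^3099 mod 6199 = 6198. Thus (305|6199) = -1.
(305/6199) = -1, so 6199 is inert.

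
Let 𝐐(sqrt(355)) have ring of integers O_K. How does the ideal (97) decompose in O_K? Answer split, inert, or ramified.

p splits

Since 355 ≢ 1 mod 4, the ring of integers is ℤ[√355] with discriminant 4·355 = 1420.
97 ∤ 1420, so 97 is unramified.
Euler's criterion: 355^48 mod 97 = 1. Thus (355|97) = 1.
Legendre symbol 1 ⇒ 97 is split.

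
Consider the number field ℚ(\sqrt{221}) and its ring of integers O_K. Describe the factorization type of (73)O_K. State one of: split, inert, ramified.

splits completely

d = 221 ≡ 1 (mod 4), so O_K = ℤ[(1+√221)/2] and disc(K) = d = 221.
disc(K) = 221 is not divisible by 73; 73 is unramified.
Compute (221/73) via Euler: 2^((73-1)/2) mod 73 = 1, so (221/73) = 1.
(221/73) = 1, so 73 splits.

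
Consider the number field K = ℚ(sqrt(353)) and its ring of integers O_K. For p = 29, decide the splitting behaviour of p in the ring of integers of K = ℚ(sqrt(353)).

d = 353 ≡ 1 (mod 4), so O_K = ℤ[(1+√353)/2] and disc(K) = d = 353.
29 ∤ 353, so 29 is unramified.
Euler's criterion: 353^14 mod 29 = 1. Thus (353|29) = 1.
Legendre symbol 1 ⇒ 29 is split.

29 splits in O_K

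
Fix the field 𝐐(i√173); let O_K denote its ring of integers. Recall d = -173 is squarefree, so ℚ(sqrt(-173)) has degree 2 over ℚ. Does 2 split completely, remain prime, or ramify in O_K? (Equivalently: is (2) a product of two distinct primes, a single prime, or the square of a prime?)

p ramifies

-173 mod 4 = 3, hence disc K = 4·(-173) = -692 and O_K = ℤ[√-173].
2 divides disc(K) = -692, so 2 ramifies.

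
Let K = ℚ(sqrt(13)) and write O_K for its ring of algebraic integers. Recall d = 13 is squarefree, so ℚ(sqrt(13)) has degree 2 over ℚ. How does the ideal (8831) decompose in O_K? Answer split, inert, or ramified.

split — (8831) = 𝔭₁𝔭₂ with 𝔭₁ ≠ 𝔭₂

13 mod 4 = 1, hence disc K = 13 and O_K = ℤ[(1+√13)/2].
Since gcd(8831, 13) = 1 the prime 8831 does not ramify.
Legendre symbol by Euler's criterion: (13/8831) ≡ 13^4415 ≡ 1 (mod 8831), i.e. (13/8831) = 1.
Legendre symbol 1 ⇒ 8831 is split.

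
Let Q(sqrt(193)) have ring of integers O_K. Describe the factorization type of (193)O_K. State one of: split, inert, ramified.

ramified — (193) = 𝔭²

d = 193 ≡ 1 (mod 4), so O_K = ℤ[(1+√193)/2] and disc(K) = d = 193.
disc(K) = 193 = 193·1, so p = 193 is ramified.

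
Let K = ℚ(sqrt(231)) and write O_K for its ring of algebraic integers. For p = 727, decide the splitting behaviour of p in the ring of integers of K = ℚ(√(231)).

231 mod 4 = 3, hence disc K = 4·231 = 924 and O_K = ℤ[√231].
727 ∤ 924, so 727 is unramified.
Legendre symbol by Euler's criterion: (231/727) ≡ 231^363 ≡ 1 (mod 727), i.e. (231/727) = 1.
Legendre symbol 1 ⇒ 727 is split.

split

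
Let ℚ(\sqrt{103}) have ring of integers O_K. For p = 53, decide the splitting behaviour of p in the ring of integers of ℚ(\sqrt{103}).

d = 103 ≡ 3 (mod 4), so O_K = ℤ[√103] and disc(K) = 4d = 412.
disc(K) = 412 is not divisible by 53; 53 is unramified.
(103/53) = 50^26 mod 53 = 52, giving Legendre symbol -1.
Legendre symbol -1 ⇒ 53 is inert.

remains prime (inert)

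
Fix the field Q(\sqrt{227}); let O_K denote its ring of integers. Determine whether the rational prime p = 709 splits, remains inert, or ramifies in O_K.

Since 227 ≢ 1 mod 4, the ring of integers is ℤ[√227] with discriminant 4·227 = 908.
Since gcd(709, 908) = 1 the prime 709 does not ramify.
Euler's criterion: 227^354 mod 709 = 1. Thus (227|709) = 1.
d is a quadratic residue mod p, hence 709 splits in O_K.

split — (709) = 𝔭₁𝔭₂ with 𝔭₁ ≠ 𝔭₂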